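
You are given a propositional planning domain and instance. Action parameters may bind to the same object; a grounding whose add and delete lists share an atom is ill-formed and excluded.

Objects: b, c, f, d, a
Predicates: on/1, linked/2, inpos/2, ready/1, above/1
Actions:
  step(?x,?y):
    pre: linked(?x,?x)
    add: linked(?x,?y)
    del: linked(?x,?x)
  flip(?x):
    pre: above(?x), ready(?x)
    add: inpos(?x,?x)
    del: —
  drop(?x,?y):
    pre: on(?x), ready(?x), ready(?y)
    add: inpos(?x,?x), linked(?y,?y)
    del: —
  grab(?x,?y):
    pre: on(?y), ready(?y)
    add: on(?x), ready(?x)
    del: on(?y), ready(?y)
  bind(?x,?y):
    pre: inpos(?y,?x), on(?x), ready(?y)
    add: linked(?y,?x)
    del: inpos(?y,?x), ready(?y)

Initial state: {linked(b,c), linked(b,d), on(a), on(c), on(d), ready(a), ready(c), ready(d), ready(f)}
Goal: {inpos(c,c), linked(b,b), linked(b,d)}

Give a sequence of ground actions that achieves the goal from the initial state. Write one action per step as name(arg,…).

1. grab(b,d)  →  {linked(b,c), linked(b,d), on(a), on(b), on(c), ready(a), ready(b), ready(c), ready(f)}
2. drop(c,b)  →  {inpos(c,c), linked(b,b), linked(b,c), linked(b,d), on(a), on(b), on(c), ready(a), ready(b), ready(c), ready(f)}

grab(b,d); drop(c,b)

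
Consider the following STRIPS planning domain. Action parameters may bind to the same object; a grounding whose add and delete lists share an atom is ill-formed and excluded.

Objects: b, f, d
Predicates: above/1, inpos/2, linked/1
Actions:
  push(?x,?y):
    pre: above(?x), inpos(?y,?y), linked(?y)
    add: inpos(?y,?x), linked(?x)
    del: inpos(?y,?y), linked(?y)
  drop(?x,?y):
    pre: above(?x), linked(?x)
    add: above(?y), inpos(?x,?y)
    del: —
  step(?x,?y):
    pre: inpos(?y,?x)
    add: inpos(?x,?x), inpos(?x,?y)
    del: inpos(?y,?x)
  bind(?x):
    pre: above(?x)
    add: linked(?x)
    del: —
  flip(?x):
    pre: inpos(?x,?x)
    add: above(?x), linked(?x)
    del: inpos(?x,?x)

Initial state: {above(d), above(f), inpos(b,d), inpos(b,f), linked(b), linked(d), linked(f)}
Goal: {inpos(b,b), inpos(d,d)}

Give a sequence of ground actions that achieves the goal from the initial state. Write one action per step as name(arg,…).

1. step(d,b)  →  {above(d), above(f), inpos(b,f), inpos(d,b), inpos(d,d), linked(b), linked(d), linked(f)}
2. step(b,d)  →  {above(d), above(f), inpos(b,b), inpos(b,d), inpos(b,f), inpos(d,d), linked(b), linked(d), linked(f)}

step(d,b); step(b,d)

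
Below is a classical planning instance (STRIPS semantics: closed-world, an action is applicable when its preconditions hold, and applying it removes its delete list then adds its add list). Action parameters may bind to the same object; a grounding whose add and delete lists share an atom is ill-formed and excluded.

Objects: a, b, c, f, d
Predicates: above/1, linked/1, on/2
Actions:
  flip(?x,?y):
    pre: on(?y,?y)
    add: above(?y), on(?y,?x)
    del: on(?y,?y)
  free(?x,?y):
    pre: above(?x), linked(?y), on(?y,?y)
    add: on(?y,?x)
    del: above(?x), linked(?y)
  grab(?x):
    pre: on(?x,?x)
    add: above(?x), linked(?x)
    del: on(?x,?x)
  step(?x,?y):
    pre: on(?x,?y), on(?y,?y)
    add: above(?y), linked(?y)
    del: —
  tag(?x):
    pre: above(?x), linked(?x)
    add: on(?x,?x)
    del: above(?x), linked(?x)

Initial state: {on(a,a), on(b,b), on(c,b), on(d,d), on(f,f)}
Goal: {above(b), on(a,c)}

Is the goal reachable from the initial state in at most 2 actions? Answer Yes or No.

Yes

1. flip(a,b)  →  {above(b), on(a,a), on(b,a), on(c,b), on(d,d), on(f,f)}
2. flip(c,a)  →  {above(a), above(b), on(a,c), on(b,a), on(c,b), on(d,d), on(f,f)}
optimal plan length = 2; 2 ≤ 2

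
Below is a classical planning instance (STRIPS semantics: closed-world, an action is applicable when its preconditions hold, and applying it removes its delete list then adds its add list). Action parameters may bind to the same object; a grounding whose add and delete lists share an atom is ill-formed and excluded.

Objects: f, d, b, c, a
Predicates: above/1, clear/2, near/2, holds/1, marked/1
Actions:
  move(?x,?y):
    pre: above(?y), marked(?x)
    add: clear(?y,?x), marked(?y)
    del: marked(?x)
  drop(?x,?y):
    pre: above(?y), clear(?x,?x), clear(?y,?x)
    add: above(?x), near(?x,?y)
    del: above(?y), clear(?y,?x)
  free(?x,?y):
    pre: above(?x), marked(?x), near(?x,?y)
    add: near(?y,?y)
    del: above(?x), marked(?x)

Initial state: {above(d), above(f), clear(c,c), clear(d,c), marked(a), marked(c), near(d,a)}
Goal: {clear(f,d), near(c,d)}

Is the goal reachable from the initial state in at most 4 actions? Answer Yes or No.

Yes

1. move(c,d)  →  {above(d), above(f), clear(c,c), clear(d,c), marked(a), marked(d), near(d,a)}
2. move(d,f)  →  {above(d), above(f), clear(c,c), clear(d,c), clear(f,d), marked(a), marked(f), near(d,a)}
3. drop(c,d)  →  {above(c), above(f), clear(c,c), clear(f,d), marked(a), marked(f), near(c,d), near(d,a)}
optimal plan length = 3; 3 ≤ 4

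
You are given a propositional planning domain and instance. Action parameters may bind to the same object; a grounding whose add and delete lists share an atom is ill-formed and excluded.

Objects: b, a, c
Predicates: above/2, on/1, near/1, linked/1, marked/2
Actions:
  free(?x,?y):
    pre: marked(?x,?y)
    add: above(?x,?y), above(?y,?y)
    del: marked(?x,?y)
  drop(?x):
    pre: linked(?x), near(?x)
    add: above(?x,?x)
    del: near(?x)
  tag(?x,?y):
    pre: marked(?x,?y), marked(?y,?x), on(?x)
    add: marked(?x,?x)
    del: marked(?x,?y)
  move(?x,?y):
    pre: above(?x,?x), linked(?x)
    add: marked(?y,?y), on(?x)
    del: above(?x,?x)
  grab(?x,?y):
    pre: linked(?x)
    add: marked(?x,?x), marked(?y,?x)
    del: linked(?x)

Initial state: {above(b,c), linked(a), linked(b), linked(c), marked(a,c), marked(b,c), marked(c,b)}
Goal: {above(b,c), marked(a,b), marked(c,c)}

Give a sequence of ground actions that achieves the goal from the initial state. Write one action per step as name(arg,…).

grab(b,a); grab(c,b)

1. grab(b,a)  →  {above(b,c), linked(a), linked(c), marked(a,b), marked(a,c), marked(b,b), marked(b,c), marked(c,b)}
2. grab(c,b)  →  {above(b,c), linked(a), marked(a,b), marked(a,c), marked(b,b), marked(b,c), marked(c,b), marked(c,c)}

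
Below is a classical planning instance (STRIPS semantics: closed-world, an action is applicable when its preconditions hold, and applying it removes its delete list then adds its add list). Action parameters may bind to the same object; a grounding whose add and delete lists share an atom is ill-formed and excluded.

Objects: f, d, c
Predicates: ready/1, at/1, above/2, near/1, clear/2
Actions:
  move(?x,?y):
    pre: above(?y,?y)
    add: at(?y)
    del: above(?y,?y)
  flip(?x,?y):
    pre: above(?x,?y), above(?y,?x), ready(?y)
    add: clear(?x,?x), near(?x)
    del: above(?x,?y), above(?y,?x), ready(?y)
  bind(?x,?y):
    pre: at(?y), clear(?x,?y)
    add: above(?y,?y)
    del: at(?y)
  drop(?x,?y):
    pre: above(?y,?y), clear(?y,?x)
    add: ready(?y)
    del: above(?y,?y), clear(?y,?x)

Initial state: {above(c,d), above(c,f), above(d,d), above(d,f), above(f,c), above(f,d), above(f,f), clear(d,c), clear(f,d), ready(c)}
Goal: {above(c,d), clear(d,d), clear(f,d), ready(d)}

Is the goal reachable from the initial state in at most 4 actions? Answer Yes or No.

1. flip(f,c)  →  {above(c,d), above(d,d), above(d,f), above(f,d), above(f,f), clear(d,c), clear(f,d), clear(f,f), near(f)}
2. drop(f,f)  →  {above(c,d), above(d,d), above(d,f), above(f,d), clear(d,c), clear(f,d), near(f), ready(f)}
3. flip(d,f)  →  {above(c,d), above(d,d), clear(d,c), clear(d,d), clear(f,d), near(d), near(f)}
4. drop(c,d)  →  {above(c,d), clear(d,d), clear(f,d), near(d), near(f), ready(d)}
optimal plan length = 4; 4 ≤ 4

Yes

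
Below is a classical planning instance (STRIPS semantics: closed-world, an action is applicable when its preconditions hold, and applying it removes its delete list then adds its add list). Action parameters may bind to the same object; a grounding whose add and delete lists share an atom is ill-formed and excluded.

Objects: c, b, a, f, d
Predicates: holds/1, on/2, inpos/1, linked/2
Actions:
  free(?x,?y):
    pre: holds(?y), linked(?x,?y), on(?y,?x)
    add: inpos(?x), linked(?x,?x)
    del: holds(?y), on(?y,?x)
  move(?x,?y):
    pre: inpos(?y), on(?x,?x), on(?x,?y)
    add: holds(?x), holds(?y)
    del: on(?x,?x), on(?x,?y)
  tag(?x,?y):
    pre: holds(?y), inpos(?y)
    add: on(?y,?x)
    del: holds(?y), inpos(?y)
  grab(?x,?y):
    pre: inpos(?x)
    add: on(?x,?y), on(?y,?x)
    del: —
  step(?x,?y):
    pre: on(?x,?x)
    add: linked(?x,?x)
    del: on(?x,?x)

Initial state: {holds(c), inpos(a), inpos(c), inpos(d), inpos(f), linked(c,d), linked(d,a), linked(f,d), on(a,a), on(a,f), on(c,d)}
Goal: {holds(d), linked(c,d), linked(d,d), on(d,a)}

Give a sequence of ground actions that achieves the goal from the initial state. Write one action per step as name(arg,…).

grab(a,d); move(a,d); grab(a,d); free(d,a)

1. grab(a,d)  →  {holds(c), inpos(a), inpos(c), inpos(d), inpos(f), linked(c,d), linked(d,a), linked(f,d), on(a,a), on(a,d), on(a,f), on(c,d), on(d,a)}
2. move(a,d)  →  {holds(a), holds(c), holds(d), inpos(a), inpos(c), inpos(d), inpos(f), linked(c,d), linked(d,a), linked(f,d), on(a,f), on(c,d), on(d,a)}
3. grab(a,d)  →  {holds(a), holds(c), holds(d), inpos(a), inpos(c), inpos(d), inpos(f), linked(c,d), linked(d,a), linked(f,d), on(a,d), on(a,f), on(c,d), on(d,a)}
4. free(d,a)  →  {holds(c), holds(d), inpos(a), inpos(c), inpos(d), inpos(f), linked(c,d), linked(d,a), linked(d,d), linked(f,d), on(a,f), on(c,d), on(d,a)}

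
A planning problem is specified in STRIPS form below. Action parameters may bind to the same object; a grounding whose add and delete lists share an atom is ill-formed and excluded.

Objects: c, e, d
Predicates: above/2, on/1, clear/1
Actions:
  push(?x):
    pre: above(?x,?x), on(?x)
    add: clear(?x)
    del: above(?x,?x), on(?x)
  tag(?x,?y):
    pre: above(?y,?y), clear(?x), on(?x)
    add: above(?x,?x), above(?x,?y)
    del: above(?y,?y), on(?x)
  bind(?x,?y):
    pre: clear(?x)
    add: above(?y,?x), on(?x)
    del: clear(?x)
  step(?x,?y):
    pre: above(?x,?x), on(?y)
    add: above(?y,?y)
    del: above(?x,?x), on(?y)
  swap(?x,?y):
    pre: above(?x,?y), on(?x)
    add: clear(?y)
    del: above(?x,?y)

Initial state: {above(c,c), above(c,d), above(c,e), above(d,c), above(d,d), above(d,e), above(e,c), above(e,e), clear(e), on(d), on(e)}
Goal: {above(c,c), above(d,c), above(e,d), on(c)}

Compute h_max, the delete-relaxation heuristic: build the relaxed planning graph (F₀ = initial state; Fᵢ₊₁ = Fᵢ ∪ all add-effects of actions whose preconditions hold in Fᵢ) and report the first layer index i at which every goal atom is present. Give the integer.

2

F0 = init (11 atoms)
F1 = F0 ∪ {above(e,d), clear(c), clear(d)}  (14 atoms)
F2 = F1 ∪ {on(c)}  (15 atoms)
goal ⊆ F2  ⇒  h_max = 2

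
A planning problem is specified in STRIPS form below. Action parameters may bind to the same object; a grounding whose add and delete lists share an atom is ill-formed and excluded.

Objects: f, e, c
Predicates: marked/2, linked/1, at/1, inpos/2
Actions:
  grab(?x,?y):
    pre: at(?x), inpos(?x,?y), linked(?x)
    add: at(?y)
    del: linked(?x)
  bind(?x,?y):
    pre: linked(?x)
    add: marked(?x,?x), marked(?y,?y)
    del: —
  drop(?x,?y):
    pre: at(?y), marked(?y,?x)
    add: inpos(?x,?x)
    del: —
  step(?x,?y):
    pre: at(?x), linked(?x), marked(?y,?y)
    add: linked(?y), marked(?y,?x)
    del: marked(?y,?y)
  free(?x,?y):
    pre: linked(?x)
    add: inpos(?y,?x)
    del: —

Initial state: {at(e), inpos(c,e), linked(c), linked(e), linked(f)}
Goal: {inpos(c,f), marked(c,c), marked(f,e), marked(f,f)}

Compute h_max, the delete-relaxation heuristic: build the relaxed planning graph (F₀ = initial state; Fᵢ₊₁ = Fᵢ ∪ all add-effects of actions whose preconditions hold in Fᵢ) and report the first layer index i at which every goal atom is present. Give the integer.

F0 = init (5 atoms)
F1 = F0 ∪ {inpos(c,c), inpos(c,f), inpos(e,c), inpos(e,e), inpos(e,f), inpos(f,c), inpos(f,e), inpos(f,f), marked(c,c), marked(e,e), marked(f,f)}  (16 atoms)
F2 = F1 ∪ {at(c), at(f), marked(c,e), marked(f,e)}  (20 atoms)
goal ⊆ F2  ⇒  h_max = 2

2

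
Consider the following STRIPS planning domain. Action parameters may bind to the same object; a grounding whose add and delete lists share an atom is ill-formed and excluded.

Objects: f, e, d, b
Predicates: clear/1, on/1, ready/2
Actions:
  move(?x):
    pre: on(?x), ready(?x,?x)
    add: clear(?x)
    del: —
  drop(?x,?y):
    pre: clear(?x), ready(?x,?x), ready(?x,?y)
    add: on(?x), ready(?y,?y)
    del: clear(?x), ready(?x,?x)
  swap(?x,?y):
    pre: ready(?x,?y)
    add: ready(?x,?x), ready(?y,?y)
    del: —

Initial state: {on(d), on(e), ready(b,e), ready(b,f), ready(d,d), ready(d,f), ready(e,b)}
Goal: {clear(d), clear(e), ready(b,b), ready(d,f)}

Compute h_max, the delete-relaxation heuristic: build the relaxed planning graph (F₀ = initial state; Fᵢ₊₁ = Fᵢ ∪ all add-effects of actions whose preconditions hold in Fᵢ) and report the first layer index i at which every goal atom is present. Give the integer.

F0 = init (7 atoms)
F1 = F0 ∪ {clear(d), ready(b,b), ready(e,e), ready(f,f)}  (11 atoms)
F2 = F1 ∪ {clear(e)}  (12 atoms)
goal ⊆ F2  ⇒  h_max = 2

2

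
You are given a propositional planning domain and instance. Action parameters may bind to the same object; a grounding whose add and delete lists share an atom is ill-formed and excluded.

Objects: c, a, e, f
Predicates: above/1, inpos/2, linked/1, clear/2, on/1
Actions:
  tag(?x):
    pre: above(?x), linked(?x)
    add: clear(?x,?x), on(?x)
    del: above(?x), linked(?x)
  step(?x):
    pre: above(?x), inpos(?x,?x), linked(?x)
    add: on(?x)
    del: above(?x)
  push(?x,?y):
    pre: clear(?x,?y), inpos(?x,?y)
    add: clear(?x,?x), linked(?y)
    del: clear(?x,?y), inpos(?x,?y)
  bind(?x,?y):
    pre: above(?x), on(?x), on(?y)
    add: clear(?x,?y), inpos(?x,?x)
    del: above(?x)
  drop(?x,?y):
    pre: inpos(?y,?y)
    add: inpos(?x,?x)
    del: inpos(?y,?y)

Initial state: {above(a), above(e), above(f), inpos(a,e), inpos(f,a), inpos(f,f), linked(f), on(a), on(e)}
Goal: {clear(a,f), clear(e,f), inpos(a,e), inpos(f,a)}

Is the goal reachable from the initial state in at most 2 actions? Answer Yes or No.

1. tag(f)  →  {above(a), above(e), clear(f,f), inpos(a,e), inpos(f,a), inpos(f,f), on(a), on(e), on(f)}
2. bind(a,f)  →  {above(e), clear(a,f), clear(f,f), inpos(a,a), inpos(a,e), inpos(f,a), inpos(f,f), on(a), on(e), on(f)}
3. bind(e,f)  →  {clear(a,f), clear(e,f), clear(f,f), inpos(a,a), inpos(a,e), inpos(e,e), inpos(f,a), inpos(f,f), on(a), on(e), on(f)}
optimal plan length = 3; 3 > 2

No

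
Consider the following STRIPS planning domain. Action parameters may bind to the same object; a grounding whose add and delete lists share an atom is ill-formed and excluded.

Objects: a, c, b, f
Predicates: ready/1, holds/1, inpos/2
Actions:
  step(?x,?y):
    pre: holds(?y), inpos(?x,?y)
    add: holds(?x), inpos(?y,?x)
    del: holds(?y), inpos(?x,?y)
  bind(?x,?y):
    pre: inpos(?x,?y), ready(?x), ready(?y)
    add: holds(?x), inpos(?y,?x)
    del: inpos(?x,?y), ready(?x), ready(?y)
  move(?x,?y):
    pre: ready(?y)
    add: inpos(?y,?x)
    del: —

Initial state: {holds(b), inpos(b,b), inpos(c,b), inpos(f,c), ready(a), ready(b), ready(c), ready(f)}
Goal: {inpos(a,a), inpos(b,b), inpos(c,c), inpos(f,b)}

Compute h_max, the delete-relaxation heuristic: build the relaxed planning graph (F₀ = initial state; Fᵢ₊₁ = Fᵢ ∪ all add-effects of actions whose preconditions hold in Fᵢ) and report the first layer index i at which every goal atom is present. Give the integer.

F0 = init (8 atoms)
F1 = F0 ∪ {holds(c), holds(f), inpos(a,a), inpos(a,b), inpos(a,c), inpos(a,f), inpos(b,a), inpos(b,c), inpos(b,f), inpos(c,a), inpos(c,c), inpos(c,f), inpos(f,a), inpos(f,b), inpos(f,f)}  (23 atoms)
goal ⊆ F1  ⇒  h_max = 1

1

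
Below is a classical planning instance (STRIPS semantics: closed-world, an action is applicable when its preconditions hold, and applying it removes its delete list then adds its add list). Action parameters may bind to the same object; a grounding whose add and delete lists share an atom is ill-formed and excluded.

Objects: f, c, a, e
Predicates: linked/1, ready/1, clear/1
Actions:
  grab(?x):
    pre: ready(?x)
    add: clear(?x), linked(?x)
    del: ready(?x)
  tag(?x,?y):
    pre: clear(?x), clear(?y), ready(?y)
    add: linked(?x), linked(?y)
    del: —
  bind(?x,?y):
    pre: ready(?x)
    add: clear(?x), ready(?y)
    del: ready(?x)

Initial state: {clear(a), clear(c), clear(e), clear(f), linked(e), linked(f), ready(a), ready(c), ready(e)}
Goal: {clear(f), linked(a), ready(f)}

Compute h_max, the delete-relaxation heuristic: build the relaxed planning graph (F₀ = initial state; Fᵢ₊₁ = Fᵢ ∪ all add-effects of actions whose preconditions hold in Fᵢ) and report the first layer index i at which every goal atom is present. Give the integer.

1

F0 = init (9 atoms)
F1 = F0 ∪ {linked(a), linked(c), ready(f)}  (12 atoms)
goal ⊆ F1  ⇒  h_max = 1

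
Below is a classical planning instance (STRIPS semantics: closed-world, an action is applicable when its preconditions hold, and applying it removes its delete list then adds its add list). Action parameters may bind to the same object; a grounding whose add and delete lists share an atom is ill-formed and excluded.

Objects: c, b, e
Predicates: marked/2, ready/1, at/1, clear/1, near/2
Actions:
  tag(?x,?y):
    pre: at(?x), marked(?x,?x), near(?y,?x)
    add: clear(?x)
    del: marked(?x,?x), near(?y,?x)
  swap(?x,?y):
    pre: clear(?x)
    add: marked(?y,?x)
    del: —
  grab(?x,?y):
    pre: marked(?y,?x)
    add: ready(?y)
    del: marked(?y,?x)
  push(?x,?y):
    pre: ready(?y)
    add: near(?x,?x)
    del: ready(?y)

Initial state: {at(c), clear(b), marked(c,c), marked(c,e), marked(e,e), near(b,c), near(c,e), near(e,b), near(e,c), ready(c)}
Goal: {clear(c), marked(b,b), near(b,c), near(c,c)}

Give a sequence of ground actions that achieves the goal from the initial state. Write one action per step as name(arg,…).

1. tag(c,e)  →  {at(c), clear(b), clear(c), marked(c,e), marked(e,e), near(b,c), near(c,e), near(e,b), ready(c)}
2. swap(b,b)  →  {at(c), clear(b), clear(c), marked(b,b), marked(c,e), marked(e,e), near(b,c), near(c,e), near(e,b), ready(c)}
3. push(c,c)  →  {at(c), clear(b), clear(c), marked(b,b), marked(c,e), marked(e,e), near(b,c), near(c,c), near(c,e), near(e,b)}

tag(c,e); swap(b,b); push(c,c)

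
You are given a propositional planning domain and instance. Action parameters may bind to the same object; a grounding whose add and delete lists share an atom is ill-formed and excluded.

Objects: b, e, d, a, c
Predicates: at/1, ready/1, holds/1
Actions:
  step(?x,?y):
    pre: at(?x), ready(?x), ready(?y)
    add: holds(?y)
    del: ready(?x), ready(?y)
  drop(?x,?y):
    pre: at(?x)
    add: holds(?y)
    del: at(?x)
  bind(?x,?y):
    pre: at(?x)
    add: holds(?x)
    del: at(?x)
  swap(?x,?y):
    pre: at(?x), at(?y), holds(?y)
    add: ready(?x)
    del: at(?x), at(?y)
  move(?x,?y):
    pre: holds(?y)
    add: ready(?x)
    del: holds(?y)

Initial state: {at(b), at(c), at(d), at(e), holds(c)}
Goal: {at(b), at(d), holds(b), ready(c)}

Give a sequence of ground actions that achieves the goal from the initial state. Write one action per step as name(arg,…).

1. drop(e,b)  →  {at(b), at(c), at(d), holds(b), holds(c)}
2. swap(c,c)  →  {at(b), at(d), holds(b), holds(c), ready(c)}

drop(e,b); swap(c,c)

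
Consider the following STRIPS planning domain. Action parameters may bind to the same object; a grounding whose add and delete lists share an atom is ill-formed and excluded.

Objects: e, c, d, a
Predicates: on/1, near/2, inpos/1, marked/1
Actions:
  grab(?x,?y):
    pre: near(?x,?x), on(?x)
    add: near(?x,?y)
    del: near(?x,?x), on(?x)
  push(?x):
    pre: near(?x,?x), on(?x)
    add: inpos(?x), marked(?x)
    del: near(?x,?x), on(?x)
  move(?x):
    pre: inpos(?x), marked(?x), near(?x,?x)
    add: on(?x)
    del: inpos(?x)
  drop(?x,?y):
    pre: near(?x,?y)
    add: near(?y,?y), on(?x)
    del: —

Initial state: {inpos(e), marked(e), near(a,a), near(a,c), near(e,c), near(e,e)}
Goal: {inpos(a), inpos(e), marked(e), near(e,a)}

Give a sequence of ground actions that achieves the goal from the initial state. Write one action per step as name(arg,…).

drop(e,e); grab(e,a); drop(a,c); push(a)

1. drop(e,e)  →  {inpos(e), marked(e), near(a,a), near(a,c), near(e,c), near(e,e), on(e)}
2. grab(e,a)  →  {inpos(e), marked(e), near(a,a), near(a,c), near(e,a), near(e,c)}
3. drop(a,c)  →  {inpos(e), marked(e), near(a,a), near(a,c), near(c,c), near(e,a), near(e,c), on(a)}
4. push(a)  →  {inpos(a), inpos(e), marked(a), marked(e), near(a,c), near(c,c), near(e,a), near(e,c)}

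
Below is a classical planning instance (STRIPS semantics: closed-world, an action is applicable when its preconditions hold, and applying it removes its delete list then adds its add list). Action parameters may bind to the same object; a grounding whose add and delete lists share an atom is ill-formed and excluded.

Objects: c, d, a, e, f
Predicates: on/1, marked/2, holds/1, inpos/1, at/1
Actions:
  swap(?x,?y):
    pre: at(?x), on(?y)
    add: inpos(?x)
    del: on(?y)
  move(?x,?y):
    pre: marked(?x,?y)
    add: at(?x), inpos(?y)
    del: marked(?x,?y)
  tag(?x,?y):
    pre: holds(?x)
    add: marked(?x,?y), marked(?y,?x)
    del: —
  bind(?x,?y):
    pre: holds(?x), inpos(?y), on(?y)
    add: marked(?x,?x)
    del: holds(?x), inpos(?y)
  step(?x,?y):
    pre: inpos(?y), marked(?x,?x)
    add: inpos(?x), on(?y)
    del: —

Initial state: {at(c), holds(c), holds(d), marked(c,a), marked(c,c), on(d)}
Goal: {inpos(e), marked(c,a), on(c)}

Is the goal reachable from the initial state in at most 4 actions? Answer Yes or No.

Yes

1. swap(c,d)  →  {at(c), holds(c), holds(d), inpos(c), marked(c,a), marked(c,c)}
2. tag(c,e)  →  {at(c), holds(c), holds(d), inpos(c), marked(c,a), marked(c,c), marked(c,e), marked(e,c)}
3. move(c,e)  →  {at(c), holds(c), holds(d), inpos(c), inpos(e), marked(c,a), marked(c,c), marked(e,c)}
4. step(c,c)  →  {at(c), holds(c), holds(d), inpos(c), inpos(e), marked(c,a), marked(c,c), marked(e,c), on(c)}
optimal plan length = 4; 4 ≤ 4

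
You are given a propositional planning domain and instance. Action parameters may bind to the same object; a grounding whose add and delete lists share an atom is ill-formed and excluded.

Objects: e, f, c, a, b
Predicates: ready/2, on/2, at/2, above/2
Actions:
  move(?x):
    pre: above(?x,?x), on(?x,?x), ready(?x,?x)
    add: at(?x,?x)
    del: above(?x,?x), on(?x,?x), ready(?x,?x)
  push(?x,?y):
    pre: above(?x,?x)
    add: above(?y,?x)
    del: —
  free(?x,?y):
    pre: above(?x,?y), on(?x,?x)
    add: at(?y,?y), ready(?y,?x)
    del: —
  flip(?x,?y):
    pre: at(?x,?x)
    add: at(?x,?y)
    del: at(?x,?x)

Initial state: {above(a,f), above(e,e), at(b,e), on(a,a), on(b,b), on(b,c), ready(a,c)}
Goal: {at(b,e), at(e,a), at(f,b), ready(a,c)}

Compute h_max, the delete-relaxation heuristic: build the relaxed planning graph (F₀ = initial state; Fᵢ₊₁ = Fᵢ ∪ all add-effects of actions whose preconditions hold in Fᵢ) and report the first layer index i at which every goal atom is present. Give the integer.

3

F0 = init (7 atoms)
F1 = F0 ∪ {above(a,e), above(b,e), above(c,e), above(f,e), at(f,f), ready(f,a)}  (13 atoms)
F2 = F1 ∪ {at(e,e), at(f,a), at(f,b), at(f,c), at(f,e), ready(e,a), ready(e,b)}  (20 atoms)
F3 = F2 ∪ {at(e,a), at(e,b), at(e,c), at(e,f)}  (24 atoms)
goal ⊆ F3  ⇒  h_max = 3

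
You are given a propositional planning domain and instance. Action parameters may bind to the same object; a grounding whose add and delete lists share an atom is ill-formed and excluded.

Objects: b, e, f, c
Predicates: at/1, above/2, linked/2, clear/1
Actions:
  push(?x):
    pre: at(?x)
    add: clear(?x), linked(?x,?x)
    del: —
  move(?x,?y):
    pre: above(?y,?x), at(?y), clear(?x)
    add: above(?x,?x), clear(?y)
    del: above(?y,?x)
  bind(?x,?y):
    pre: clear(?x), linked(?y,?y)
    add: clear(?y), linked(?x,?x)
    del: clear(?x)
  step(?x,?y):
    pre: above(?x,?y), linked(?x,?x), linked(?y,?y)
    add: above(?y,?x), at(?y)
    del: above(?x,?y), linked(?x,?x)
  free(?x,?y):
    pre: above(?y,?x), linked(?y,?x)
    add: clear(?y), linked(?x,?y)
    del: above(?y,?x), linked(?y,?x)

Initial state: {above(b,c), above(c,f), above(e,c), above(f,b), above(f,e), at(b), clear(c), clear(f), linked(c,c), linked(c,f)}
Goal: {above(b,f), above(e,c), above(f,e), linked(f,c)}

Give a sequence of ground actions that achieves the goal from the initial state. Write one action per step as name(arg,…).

1. push(b)  →  {above(b,c), above(c,f), above(e,c), above(f,b), above(f,e), at(b), clear(b), clear(c), clear(f), linked(b,b), linked(c,c), linked(c,f)}
2. bind(f,b)  →  {above(b,c), above(c,f), above(e,c), above(f,b), above(f,e), at(b), clear(b), clear(c), linked(b,b), linked(c,c), linked(c,f), linked(f,f)}
3. step(f,b)  →  {above(b,c), above(b,f), above(c,f), above(e,c), above(f,e), at(b), clear(b), clear(c), linked(b,b), linked(c,c), linked(c,f)}
4. free(f,c)  →  {above(b,c), above(b,f), above(e,c), above(f,e), at(b), clear(b), clear(c), linked(b,b), linked(c,c), linked(f,c)}

push(b); bind(f,b); step(f,b); free(f,c)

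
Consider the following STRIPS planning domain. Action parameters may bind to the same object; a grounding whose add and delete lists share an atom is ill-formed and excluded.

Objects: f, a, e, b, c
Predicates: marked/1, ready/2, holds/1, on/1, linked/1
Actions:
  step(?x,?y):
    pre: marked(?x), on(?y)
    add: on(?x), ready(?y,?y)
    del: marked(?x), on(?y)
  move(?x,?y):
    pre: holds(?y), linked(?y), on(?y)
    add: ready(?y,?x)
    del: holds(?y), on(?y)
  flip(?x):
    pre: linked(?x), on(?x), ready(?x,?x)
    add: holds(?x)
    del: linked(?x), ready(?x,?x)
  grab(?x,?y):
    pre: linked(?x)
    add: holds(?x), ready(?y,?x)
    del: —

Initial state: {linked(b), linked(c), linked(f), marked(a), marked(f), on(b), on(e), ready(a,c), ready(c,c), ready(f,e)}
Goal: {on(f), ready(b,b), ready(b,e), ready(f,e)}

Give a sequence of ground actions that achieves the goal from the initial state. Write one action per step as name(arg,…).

1. step(f,e)  →  {linked(b), linked(c), linked(f), marked(a), on(b), on(f), ready(a,c), ready(c,c), ready(e,e), ready(f,e)}
2. grab(b,b)  →  {holds(b), linked(b), linked(c), linked(f), marked(a), on(b), on(f), ready(a,c), ready(b,b), ready(c,c), ready(e,e), ready(f,e)}
3. move(e,b)  →  {linked(b), linked(c), linked(f), marked(a), on(f), ready(a,c), ready(b,b), ready(b,e), ready(c,c), ready(e,e), ready(f,e)}

step(f,e); grab(b,b); move(e,b)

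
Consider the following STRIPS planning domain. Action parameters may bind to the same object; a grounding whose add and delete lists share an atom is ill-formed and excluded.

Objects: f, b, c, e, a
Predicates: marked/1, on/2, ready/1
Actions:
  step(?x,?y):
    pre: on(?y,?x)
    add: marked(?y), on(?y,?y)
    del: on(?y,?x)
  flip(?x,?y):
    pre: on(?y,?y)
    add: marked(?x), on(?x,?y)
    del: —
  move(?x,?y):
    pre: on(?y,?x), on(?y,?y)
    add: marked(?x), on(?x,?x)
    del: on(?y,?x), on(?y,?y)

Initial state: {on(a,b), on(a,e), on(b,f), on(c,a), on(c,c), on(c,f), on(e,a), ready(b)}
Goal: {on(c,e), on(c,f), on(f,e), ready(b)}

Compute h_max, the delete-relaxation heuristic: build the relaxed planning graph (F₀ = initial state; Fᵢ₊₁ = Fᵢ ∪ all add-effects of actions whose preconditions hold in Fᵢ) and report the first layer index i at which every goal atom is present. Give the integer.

F0 = init (8 atoms)
F1 = F0 ∪ {marked(a), marked(b), marked(c), marked(e), marked(f), on(a,a), on(a,c), on(b,b), on(b,c), on(e,c), on(e,e), on(f,c), on(f,f)}  (21 atoms)
F2 = F1 ∪ {on(a,f), on(b,a), on(b,e), on(c,b), on(c,e), on(e,b), on(e,f), on(f,a), on(f,b), on(f,e)}  (31 atoms)
goal ⊆ F2  ⇒  h_max = 2

2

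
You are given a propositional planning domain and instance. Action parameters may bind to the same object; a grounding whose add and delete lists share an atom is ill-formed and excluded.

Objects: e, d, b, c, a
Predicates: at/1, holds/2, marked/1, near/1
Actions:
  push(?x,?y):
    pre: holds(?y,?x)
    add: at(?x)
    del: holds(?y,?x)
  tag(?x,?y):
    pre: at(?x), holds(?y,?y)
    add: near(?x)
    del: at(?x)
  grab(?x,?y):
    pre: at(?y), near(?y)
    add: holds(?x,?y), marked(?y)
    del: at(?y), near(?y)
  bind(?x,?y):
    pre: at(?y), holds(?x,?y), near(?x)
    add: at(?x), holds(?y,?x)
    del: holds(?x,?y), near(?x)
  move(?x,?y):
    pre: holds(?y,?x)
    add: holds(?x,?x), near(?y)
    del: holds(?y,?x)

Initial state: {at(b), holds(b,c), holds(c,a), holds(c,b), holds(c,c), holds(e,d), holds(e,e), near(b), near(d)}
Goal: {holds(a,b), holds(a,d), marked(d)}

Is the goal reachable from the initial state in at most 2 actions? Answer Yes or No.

No

1. push(d,e)  →  {at(b), at(d), holds(b,c), holds(c,a), holds(c,b), holds(c,c), holds(e,e), near(b), near(d)}
2. grab(a,d)  →  {at(b), holds(a,d), holds(b,c), holds(c,a), holds(c,b), holds(c,c), holds(e,e), marked(d), near(b)}
3. grab(a,b)  →  {holds(a,b), holds(a,d), holds(b,c), holds(c,a), holds(c,b), holds(c,c), holds(e,e), marked(b), marked(d)}
optimal plan length = 3; 3 > 2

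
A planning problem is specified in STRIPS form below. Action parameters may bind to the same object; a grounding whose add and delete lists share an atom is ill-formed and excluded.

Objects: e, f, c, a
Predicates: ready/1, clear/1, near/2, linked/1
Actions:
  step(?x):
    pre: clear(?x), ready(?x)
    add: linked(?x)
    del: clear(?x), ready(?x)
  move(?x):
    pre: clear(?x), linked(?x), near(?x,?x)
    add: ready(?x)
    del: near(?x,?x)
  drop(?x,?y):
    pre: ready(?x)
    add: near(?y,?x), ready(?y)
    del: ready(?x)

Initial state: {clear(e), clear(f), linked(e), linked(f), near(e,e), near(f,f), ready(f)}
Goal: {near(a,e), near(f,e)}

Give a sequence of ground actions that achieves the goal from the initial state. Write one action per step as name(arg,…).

move(e); drop(e,f); drop(f,e); drop(e,a)

1. move(e)  →  {clear(e), clear(f), linked(e), linked(f), near(f,f), ready(e), ready(f)}
2. drop(e,f)  →  {clear(e), clear(f), linked(e), linked(f), near(f,e), near(f,f), ready(f)}
3. drop(f,e)  →  {clear(e), clear(f), linked(e), linked(f), near(e,f), near(f,e), near(f,f), ready(e)}
4. drop(e,a)  →  {clear(e), clear(f), linked(e), linked(f), near(a,e), near(e,f), near(f,e), near(f,f), ready(a)}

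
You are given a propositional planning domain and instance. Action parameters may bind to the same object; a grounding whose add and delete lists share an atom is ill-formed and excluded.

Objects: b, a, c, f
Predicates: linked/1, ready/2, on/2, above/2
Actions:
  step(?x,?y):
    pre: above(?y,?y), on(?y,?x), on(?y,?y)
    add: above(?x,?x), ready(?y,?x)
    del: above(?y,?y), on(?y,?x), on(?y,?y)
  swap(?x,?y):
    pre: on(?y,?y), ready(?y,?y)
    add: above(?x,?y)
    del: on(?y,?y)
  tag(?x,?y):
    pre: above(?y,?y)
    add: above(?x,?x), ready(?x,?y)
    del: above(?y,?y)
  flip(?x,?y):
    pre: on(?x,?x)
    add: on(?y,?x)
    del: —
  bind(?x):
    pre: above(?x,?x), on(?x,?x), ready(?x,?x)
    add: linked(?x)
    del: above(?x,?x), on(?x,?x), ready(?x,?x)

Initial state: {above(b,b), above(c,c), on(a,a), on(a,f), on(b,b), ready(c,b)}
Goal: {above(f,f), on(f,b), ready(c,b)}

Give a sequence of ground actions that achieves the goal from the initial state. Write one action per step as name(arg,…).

tag(f,b); flip(b,f)

1. tag(f,b)  →  {above(c,c), above(f,f), on(a,a), on(a,f), on(b,b), ready(c,b), ready(f,b)}
2. flip(b,f)  →  {above(c,c), above(f,f), on(a,a), on(a,f), on(b,b), on(f,b), ready(c,b), ready(f,b)}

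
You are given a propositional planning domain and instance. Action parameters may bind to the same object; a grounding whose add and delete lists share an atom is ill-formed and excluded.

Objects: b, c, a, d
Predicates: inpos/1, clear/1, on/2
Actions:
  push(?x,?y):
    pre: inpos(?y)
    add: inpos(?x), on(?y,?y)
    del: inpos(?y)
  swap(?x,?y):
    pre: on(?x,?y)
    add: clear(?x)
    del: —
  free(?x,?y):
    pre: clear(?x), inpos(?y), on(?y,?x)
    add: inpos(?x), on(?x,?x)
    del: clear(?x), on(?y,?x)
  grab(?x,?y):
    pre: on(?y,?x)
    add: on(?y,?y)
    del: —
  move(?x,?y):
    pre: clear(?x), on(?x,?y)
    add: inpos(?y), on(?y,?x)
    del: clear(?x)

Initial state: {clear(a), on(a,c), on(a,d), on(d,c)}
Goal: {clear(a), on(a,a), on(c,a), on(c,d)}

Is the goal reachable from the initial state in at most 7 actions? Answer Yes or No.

1. swap(d,c)  →  {clear(a), clear(d), on(a,c), on(a,d), on(d,c)}
2. grab(c,a)  →  {clear(a), clear(d), on(a,a), on(a,c), on(a,d), on(d,c)}
3. move(a,c)  →  {clear(d), inpos(c), on(a,a), on(a,c), on(a,d), on(c,a), on(d,c)}
4. swap(a,c)  →  {clear(a), clear(d), inpos(c), on(a,a), on(a,c), on(a,d), on(c,a), on(d,c)}
5. move(d,c)  →  {clear(a), inpos(c), on(a,a), on(a,c), on(a,d), on(c,a), on(c,d), on(d,c)}
optimal plan length = 5; 5 ≤ 7

Yes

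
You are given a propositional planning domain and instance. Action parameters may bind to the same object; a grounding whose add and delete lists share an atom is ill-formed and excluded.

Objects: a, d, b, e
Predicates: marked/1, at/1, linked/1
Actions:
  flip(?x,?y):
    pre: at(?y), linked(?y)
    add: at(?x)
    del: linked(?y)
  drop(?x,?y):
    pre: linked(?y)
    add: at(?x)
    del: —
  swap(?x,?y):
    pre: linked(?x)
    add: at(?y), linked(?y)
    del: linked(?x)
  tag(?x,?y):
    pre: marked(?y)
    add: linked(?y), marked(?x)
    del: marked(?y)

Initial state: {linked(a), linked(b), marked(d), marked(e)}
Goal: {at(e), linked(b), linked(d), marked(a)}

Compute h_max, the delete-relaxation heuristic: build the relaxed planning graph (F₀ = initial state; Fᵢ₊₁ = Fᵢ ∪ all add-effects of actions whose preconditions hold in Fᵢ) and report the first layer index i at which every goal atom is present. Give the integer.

1

F0 = init (4 atoms)
F1 = F0 ∪ {at(a), at(b), at(d), at(e), linked(d), linked(e), marked(a), marked(b)}  (12 atoms)
goal ⊆ F1  ⇒  h_max = 1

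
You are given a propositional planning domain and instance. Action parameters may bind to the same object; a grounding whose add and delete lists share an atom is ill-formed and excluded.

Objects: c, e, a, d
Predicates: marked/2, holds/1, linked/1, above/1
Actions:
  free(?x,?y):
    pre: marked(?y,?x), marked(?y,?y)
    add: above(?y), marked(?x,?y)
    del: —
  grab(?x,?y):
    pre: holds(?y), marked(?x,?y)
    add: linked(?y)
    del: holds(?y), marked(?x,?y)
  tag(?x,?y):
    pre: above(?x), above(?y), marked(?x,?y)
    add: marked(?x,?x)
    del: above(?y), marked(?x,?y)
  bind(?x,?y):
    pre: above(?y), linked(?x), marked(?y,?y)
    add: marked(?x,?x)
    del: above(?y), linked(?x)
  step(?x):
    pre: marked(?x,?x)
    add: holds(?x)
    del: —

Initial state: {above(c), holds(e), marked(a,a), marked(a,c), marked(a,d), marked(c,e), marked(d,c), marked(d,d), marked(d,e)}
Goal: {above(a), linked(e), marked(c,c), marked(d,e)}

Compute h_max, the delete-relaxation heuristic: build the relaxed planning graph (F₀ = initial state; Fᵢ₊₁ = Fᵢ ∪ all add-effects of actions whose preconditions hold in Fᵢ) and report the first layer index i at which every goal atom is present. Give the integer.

F0 = init (9 atoms)
F1 = F0 ∪ {above(a), above(d), holds(a), holds(d), linked(e), marked(c,a), marked(c,d), marked(d,a), marked(e,d)}  (18 atoms)
F2 = F1 ∪ {linked(a), linked(d), marked(c,c), marked(e,e)}  (22 atoms)
goal ⊆ F2  ⇒  h_max = 2

2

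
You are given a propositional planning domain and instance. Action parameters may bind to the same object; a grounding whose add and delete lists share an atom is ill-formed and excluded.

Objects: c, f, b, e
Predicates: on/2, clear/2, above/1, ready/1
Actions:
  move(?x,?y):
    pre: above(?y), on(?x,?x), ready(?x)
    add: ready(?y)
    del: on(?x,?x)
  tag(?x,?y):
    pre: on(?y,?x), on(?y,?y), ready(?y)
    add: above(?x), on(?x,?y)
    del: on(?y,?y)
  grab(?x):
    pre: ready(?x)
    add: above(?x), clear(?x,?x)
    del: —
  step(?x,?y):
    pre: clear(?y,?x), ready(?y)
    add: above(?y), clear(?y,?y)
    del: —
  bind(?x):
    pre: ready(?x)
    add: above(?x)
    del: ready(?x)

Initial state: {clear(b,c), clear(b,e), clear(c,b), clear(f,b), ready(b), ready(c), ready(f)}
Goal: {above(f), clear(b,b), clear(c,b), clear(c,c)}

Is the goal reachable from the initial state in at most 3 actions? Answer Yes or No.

1. grab(c)  →  {above(c), clear(b,c), clear(b,e), clear(c,b), clear(c,c), clear(f,b), ready(b), ready(c), ready(f)}
2. grab(f)  →  {above(c), above(f), clear(b,c), clear(b,e), clear(c,b), clear(c,c), clear(f,b), clear(f,f), ready(b), ready(c), ready(f)}
3. grab(b)  →  {above(b), above(c), above(f), clear(b,b), clear(b,c), clear(b,e), clear(c,b), clear(c,c), clear(f,b), clear(f,f), ready(b), ready(c), ready(f)}
optimal plan length = 3; 3 ≤ 3

Yes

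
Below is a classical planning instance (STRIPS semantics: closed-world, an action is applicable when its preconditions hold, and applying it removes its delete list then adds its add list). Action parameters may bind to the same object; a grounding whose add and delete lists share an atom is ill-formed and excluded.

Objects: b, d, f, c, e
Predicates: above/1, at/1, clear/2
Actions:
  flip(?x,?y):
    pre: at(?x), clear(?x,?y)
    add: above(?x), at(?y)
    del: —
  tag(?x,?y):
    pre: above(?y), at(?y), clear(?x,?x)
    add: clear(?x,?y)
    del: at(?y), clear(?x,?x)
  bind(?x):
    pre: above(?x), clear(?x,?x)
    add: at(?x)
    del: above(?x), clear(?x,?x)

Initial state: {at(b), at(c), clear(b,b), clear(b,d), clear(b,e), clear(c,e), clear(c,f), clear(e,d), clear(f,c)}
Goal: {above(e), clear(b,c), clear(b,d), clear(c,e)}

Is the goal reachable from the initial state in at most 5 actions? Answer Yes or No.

1. flip(c,e)  →  {above(c), at(b), at(c), at(e), clear(b,b), clear(b,d), clear(b,e), clear(c,e), clear(c,f), clear(e,d), clear(f,c)}
2. flip(e,d)  →  {above(c), above(e), at(b), at(c), at(d), at(e), clear(b,b), clear(b,d), clear(b,e), clear(c,e), clear(c,f), clear(e,d), clear(f,c)}
3. tag(b,c)  →  {above(c), above(e), at(b), at(d), at(e), clear(b,c), clear(b,d), clear(b,e), clear(c,e), clear(c,f), clear(e,d), clear(f,c)}
optimal plan length = 3; 3 ≤ 5

Yes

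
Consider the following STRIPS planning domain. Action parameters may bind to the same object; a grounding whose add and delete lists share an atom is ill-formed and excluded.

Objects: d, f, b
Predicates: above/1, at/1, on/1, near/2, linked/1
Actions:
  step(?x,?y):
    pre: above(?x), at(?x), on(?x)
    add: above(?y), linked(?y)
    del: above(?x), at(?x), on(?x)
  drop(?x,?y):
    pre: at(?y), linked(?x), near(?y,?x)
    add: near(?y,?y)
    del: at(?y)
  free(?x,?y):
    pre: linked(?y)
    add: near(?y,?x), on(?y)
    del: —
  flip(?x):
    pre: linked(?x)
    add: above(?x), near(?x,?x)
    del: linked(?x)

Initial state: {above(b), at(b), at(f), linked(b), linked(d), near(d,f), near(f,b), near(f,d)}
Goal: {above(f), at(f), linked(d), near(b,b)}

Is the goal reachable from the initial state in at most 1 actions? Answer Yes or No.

No

1. free(b,b)  →  {above(b), at(b), at(f), linked(b), linked(d), near(b,b), near(d,f), near(f,b), near(f,d), on(b)}
2. step(b,f)  →  {above(f), at(f), linked(b), linked(d), linked(f), near(b,b), near(d,f), near(f,b), near(f,d)}
optimal plan length = 2; 2 > 1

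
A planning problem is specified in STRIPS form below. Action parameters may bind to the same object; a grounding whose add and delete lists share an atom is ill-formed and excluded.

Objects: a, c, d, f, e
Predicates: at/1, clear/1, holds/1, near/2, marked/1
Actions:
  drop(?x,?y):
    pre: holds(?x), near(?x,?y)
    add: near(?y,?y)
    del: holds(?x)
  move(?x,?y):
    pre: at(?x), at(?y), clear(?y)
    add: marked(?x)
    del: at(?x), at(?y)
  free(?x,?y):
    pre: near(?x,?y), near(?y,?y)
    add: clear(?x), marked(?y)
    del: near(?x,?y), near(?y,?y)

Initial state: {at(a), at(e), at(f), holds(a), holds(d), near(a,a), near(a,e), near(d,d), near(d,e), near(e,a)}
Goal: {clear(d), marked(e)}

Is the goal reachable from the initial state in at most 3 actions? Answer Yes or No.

1. drop(a,e)  →  {at(a), at(e), at(f), holds(d), near(a,a), near(a,e), near(d,d), near(d,e), near(e,a), near(e,e)}
2. free(d,e)  →  {at(a), at(e), at(f), clear(d), holds(d), marked(e), near(a,a), near(a,e), near(d,d), near(e,a)}
optimal plan length = 2; 2 ≤ 3

Yes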